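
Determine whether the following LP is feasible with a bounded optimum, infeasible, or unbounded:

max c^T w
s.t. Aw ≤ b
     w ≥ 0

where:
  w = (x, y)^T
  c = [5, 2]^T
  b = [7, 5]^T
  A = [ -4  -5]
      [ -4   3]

Unbounded (objective can increase without bound)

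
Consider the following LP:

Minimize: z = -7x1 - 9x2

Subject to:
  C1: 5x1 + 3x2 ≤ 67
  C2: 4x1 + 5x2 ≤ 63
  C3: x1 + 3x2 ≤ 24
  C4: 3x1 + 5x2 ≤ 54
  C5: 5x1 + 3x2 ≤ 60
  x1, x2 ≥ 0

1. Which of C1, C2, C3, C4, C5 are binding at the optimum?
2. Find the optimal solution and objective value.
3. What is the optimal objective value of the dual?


1. C3, C5
2. x1 = 9, x2 = 5, z = -108
3. -108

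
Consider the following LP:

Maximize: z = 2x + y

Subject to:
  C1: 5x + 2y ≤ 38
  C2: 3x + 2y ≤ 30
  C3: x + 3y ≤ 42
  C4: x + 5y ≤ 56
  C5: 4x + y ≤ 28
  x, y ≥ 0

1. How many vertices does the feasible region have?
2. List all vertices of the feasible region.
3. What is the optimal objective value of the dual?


1. 6
2. (0, 0), (7, 0), (6, 4), (4, 9), (2.923, 10.62), (0, 11.2)
3. 17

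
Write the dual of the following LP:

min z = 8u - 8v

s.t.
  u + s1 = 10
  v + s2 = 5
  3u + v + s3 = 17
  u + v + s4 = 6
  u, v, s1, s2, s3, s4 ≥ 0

Primal min cᵀx s.t. Ax ≤ b, x ≥ 0  →  Dual max −bᵀy s.t. Aᵀy ≥ −c, y ≥ 0.

Maximize: z = -10y1 - 5y2 - 17y3 - 6y4

Subject to:
  y1 + 3y3 + y4 ≥ -8
  y2 + y3 + y4 ≥ 8
  y1, y2, y3, y4 ≥ 0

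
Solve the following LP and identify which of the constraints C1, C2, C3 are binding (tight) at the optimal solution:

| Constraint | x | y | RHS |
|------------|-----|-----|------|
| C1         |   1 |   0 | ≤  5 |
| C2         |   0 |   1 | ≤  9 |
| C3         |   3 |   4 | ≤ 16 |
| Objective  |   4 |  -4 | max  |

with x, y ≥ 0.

At x = 5, y = 0, compute slack b - a·x for each constraint:
  C1: 5 − 5 = 0  (binding)
  C2: 9 − 0 = 9  (slack)
  C3: 16 − 15 = 1  (slack)

Optimal: x = 5, y = 0
Binding: C1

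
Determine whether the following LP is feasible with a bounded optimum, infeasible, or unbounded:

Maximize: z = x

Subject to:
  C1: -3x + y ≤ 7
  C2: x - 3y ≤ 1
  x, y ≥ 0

Unbounded (objective can increase without bound)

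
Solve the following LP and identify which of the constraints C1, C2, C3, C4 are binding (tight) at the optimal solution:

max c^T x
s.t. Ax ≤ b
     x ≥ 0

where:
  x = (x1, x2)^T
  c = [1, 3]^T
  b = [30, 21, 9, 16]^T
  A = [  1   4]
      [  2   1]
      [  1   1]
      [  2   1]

At x1 = 2, x2 = 7, compute slack b - a·x for each constraint:
  C1: 30 − 30 = 0  (binding)
  C2: 21 − 11 = 10  (slack)
  C3: 9 − 9 = 0  (binding)
  C4: 16 − 11 = 5  (slack)

Optimal: x1 = 2, x2 = 7
Binding: C1, C3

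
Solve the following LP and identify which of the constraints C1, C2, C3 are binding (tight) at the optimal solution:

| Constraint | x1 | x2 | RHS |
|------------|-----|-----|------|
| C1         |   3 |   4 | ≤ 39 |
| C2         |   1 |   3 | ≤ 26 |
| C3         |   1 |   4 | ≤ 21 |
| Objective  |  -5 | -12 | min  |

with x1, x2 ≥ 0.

At x1 = 9, x2 = 3, compute slack b - a·x for each constraint:
  C1: 39 − 39 = 0  (binding)
  C2: 26 − 18 = 8  (slack)
  C3: 21 − 21 = 0  (binding)

Optimal: x1 = 9, x2 = 3
Binding: C1, C3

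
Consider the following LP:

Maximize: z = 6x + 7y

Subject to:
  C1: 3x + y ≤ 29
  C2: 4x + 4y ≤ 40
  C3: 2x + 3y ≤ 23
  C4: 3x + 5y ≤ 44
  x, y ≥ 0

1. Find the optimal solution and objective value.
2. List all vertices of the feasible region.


1. x = 7, y = 3, z = 63
2. (0, 0), (9.667, 0), (9.5, 0.5), (7, 3), (0, 7.667)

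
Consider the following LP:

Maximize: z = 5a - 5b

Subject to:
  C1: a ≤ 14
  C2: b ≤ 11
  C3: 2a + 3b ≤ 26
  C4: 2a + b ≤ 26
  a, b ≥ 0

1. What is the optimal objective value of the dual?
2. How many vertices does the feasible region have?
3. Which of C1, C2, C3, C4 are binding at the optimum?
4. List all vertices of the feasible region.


1. 65
2. 3
3. C3, C4
4. (0, 0), (13, 0), (0, 8.667)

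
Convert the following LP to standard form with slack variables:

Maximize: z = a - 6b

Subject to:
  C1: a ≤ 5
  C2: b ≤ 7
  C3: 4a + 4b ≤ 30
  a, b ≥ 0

max z = a - 6b

s.t.
  a + s1 = 5
  b + s2 = 7
  4a + 4b + s3 = 30
  a, b, s1, s2, s3 ≥ 0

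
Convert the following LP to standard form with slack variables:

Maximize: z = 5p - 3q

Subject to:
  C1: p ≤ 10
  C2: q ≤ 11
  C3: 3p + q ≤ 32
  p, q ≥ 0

max z = 5p - 3q

s.t.
  p + s1 = 10
  q + s2 = 11
  3p + q + s3 = 32
  p, q, s1, s2, s3 ≥ 0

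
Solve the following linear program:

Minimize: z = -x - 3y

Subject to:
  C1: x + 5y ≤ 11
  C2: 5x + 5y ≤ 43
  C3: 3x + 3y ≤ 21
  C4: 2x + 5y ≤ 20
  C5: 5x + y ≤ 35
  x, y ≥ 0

Evaluate the objective at each vertex of the feasible region:
  z(0, 0) = 0
  z(7, 0) = -7
  z(6, 1) = -9  ←
  z(0, 2.2) = -6.6
The minimum is at x = 6, y = 1.

x = 6, y = 1, z = -9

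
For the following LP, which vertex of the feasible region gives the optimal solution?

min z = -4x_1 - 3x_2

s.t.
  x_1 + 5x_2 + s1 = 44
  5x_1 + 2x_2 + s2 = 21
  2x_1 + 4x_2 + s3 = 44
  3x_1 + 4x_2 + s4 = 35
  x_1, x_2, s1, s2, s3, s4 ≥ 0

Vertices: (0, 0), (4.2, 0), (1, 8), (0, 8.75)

Evaluate the objective at each vertex of the feasible region:
  z(0, 0) = 0
  z(4.2, 0) = -16.8
  z(1, 8) = -28  ←
  z(0, 8.75) = -26.25
The minimum is at x_1 = 1, x_2 = 8.

(1, 8)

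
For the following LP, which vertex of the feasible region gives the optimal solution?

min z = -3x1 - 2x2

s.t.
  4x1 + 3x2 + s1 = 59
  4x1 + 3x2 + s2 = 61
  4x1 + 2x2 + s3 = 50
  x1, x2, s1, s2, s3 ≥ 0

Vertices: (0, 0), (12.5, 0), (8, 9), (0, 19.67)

Evaluate the objective at each vertex of the feasible region:
  z(0, 0) = 0
  z(12.5, 0) = -37.5
  z(8, 9) = -42  ←
  z(0, 19.67) = -39.33
The minimum is at x1 = 8, x2 = 9.

(8, 9)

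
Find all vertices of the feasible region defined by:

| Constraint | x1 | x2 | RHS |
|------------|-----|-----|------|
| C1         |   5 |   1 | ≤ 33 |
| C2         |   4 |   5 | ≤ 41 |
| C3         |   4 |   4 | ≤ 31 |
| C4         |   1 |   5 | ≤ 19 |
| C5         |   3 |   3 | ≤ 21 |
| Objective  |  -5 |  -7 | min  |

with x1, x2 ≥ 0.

(0, 0), (6.6, 0), (6.5, 0.5), (4, 3), (0, 3.8)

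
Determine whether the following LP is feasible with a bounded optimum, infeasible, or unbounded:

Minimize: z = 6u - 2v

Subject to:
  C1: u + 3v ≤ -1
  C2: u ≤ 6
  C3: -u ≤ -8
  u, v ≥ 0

Infeasible (no feasible solution exists)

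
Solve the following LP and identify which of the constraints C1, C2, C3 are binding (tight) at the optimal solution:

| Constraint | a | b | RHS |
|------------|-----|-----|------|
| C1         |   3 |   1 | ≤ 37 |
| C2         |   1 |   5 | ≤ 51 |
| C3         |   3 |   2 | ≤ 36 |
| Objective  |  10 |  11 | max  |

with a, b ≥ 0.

At a = 6, b = 9, compute slack b - a·x for each constraint:
  C1: 37 − 27 = 10  (slack)
  C2: 51 − 51 = 0  (binding)
  C3: 36 − 36 = 0  (binding)

Optimal: a = 6, b = 9
Binding: C2, C3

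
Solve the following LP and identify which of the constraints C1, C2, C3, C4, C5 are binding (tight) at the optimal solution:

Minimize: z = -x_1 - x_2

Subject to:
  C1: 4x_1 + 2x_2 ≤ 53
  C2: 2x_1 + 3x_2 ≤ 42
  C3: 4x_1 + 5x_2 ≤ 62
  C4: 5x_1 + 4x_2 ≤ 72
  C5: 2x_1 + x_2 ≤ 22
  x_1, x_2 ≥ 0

At x_1 = 8, x_2 = 6, compute slack b - a·x for each constraint:
  C1: 53 − 44 = 9  (slack)
  C2: 42 − 34 = 8  (slack)
  C3: 62 − 62 = 0  (binding)
  C4: 72 − 64 = 8  (slack)
  C5: 22 − 22 = 0  (binding)

Optimal: x_1 = 8, x_2 = 6
Binding: C3, C5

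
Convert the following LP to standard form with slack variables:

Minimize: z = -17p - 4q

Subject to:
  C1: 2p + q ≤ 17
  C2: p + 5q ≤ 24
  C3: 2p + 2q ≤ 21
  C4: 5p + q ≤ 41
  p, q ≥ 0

min z = -17p - 4q

s.t.
  2p + q + s1 = 17
  p + 5q + s2 = 24
  2p + 2q + s3 = 21
  5p + q + s4 = 41
  p, q, s1, s2, s3, s4 ≥ 0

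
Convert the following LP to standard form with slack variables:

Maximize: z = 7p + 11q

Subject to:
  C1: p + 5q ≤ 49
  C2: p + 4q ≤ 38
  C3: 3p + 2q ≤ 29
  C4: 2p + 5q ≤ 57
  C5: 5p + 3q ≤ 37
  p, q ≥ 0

max z = 7p + 11q

s.t.
  p + 5q + s1 = 49
  p + 4q + s2 = 38
  3p + 2q + s3 = 29
  2p + 5q + s4 = 57
  5p + 3q + s5 = 37
  p, q, s1, s2, s3, s4, s5 ≥ 0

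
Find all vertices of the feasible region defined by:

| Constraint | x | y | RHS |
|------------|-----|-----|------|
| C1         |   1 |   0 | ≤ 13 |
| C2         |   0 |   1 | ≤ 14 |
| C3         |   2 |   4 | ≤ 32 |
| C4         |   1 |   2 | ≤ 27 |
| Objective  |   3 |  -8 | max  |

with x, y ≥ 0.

(0, 0), (13, 0), (13, 1.5), (0, 8)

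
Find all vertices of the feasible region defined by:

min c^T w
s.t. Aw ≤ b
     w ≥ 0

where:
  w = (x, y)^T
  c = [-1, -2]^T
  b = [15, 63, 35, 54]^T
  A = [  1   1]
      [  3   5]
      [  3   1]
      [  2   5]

(0, 0), (11.67, 0), (10, 5), (7, 8), (0, 10.8)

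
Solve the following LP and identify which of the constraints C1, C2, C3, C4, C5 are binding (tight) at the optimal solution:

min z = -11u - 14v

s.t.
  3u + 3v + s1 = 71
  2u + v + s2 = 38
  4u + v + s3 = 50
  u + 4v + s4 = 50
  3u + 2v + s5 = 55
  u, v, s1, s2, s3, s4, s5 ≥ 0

At u = 10, v = 10, compute slack b - a·x for each constraint:
  C1: 71 − 60 = 11  (slack)
  C2: 38 − 30 = 8  (slack)
  C3: 50 − 50 = 0  (binding)
  C4: 50 − 50 = 0  (binding)
  C5: 55 − 50 = 5  (slack)

Optimal: u = 10, v = 10
Binding: C3, C4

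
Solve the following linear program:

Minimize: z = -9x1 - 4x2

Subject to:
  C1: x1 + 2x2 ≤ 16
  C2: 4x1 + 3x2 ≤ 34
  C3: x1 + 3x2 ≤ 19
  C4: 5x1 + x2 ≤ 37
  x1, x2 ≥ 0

Evaluate the objective at each vertex of the feasible region:
  z(0, 0) = 0
  z(7.4, 0) = -66.6
  z(7, 2) = -71  ←
  z(5, 4.667) = -63.67
  z(0, 6.333) = -25.33
The minimum is at x1 = 7, x2 = 2.

x1 = 7, x2 = 2, z = -71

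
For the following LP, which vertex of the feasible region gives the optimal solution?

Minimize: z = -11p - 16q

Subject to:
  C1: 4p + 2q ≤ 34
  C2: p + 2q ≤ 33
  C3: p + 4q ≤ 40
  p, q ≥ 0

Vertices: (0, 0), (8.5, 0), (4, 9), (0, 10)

Evaluate the objective at each vertex of the feasible region:
  z(0, 0) = 0
  z(8.5, 0) = -93.5
  z(4, 9) = -188  ←
  z(0, 10) = -160
The minimum is at p = 4, q = 9.

(4, 9)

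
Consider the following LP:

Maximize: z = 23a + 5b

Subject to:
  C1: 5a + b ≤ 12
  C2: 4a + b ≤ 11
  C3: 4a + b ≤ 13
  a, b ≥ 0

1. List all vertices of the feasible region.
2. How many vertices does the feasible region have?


1. (0, 0), (2.4, 0), (1, 7), (0, 11)
2. 4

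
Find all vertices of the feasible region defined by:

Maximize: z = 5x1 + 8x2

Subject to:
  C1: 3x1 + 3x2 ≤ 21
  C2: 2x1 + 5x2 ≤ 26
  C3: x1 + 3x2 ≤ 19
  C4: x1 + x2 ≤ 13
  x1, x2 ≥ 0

(0, 0), (7, 0), (3, 4), (0, 5.2)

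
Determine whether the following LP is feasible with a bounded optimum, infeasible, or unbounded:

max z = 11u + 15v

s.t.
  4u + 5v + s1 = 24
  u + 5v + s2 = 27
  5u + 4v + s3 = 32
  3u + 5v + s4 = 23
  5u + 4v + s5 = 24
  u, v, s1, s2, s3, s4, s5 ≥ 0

Feasible with a bounded optimal solution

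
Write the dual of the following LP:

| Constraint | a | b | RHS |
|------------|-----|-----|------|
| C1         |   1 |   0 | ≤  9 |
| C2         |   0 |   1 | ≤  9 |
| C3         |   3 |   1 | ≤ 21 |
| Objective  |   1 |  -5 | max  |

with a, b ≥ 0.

Primal max cᵀx s.t. Ax ≤ b, x ≥ 0  →  Dual min bᵀy s.t. Aᵀy ≥ c, y ≥ 0.

Minimize: z = 9y1 + 9y2 + 21y3

Subject to:
  y1 + 3y3 ≥ 1
  y2 + y3 ≥ -5
  y1, y2, y3 ≥ 0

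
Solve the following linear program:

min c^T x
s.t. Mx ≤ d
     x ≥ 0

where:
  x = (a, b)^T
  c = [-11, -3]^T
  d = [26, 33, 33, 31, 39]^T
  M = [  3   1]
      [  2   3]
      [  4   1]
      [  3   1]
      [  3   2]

Evaluate the objective at each vertex of the feasible region:
  z(0, 0) = 0
  z(8.25, 0) = -90.75
  z(7, 5) = -92  ←
  z(6.429, 6.714) = -90.86
  z(0, 11) = -33
The minimum is at a = 7, b = 5.

a = 7, b = 5, z = -92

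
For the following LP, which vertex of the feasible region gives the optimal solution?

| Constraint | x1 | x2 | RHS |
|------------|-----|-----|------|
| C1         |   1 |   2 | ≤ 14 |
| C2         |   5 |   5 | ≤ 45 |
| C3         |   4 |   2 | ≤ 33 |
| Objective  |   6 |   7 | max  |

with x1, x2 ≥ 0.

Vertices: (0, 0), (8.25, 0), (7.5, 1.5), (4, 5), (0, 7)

Evaluate the objective at each vertex of the feasible region:
  z(0, 0) = 0
  z(8.25, 0) = 49.5
  z(7.5, 1.5) = 55.5
  z(4, 5) = 59  ←
  z(0, 7) = 49
The maximum is at x1 = 4, x2 = 5.

(4, 5)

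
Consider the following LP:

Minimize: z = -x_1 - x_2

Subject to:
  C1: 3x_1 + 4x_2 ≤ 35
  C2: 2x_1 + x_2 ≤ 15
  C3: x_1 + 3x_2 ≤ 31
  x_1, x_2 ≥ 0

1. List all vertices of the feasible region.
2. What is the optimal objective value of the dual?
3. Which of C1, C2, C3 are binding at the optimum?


1. (0, 0), (7.5, 0), (5, 5), (0, 8.75)
2. -10
3. C1, C2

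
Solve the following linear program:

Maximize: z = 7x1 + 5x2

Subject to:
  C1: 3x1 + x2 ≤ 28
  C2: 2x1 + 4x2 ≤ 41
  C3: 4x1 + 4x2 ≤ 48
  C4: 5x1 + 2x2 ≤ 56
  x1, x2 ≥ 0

Evaluate the objective at each vertex of the feasible region:
  z(0, 0) = 0
  z(9.333, 0) = 65.33
  z(8, 4) = 76  ←
  z(3.5, 8.5) = 67
  z(0, 10.25) = 51.25
The maximum is at x1 = 8, x2 = 4.

x1 = 8, x2 = 4, z = 76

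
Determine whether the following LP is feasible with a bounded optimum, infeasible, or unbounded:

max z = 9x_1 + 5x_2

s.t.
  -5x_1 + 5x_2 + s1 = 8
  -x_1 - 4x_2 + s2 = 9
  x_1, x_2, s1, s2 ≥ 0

Unbounded (objective can increase without bound)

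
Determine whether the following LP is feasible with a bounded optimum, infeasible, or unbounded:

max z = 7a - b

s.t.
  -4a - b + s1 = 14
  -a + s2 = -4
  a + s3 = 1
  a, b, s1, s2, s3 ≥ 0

Infeasible (no feasible solution exists)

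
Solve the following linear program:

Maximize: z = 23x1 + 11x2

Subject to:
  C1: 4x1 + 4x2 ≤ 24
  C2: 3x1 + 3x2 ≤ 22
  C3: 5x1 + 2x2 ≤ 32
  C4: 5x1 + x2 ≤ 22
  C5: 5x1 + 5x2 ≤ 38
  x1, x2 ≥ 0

Evaluate the objective at each vertex of the feasible region:
  z(0, 0) = 0
  z(4.4, 0) = 101.2
  z(4, 2) = 114  ←
  z(0, 6) = 66
The maximum is at x1 = 4, x2 = 2.

x1 = 4, x2 = 2, z = 114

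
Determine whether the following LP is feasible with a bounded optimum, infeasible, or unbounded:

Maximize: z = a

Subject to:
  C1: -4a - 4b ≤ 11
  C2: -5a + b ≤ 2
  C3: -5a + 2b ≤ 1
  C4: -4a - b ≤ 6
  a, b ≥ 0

Unbounded (objective can increase without bound)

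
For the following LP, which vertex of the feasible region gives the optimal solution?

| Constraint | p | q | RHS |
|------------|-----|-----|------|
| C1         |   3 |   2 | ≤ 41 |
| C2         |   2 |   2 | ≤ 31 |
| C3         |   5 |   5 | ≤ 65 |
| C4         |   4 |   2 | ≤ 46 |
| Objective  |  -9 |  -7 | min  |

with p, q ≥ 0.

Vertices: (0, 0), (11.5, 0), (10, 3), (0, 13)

Evaluate the objective at each vertex of the feasible region:
  z(0, 0) = 0
  z(11.5, 0) = -103.5
  z(10, 3) = -111  ←
  z(0, 13) = -91
The minimum is at p = 10, q = 3.

(10, 3)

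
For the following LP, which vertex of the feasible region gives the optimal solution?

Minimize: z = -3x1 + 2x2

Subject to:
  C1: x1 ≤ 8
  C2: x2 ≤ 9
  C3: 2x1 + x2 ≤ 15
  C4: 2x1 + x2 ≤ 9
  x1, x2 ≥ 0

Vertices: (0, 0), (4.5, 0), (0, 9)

Evaluate the objective at each vertex of the feasible region:
  z(0, 0) = 0
  z(4.5, 0) = -13.5  ←
  z(0, 9) = 18
The minimum is at x1 = 4.5, x2 = 0.

(4.5, 0)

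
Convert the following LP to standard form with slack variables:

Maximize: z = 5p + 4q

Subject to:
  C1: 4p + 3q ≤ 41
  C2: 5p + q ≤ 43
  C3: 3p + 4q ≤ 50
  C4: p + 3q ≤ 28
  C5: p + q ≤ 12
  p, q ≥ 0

max z = 5p + 4q

s.t.
  4p + 3q + s1 = 41
  5p + q + s2 = 43
  3p + 4q + s3 = 50
  p + 3q + s4 = 28
  p + q + s5 = 12
  p, q, s1, s2, s3, s4, s5 ≥ 0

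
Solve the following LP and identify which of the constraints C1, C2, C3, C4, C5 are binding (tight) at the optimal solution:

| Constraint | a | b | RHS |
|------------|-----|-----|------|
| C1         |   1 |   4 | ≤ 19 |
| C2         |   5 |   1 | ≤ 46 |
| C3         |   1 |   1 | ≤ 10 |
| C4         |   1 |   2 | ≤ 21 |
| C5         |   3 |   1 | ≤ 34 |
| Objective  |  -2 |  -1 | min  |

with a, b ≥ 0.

At a = 9, b = 1, compute slack b - a·x for each constraint:
  C1: 19 − 13 = 6  (slack)
  C2: 46 − 46 = 0  (binding)
  C3: 10 − 10 = 0  (binding)
  C4: 21 − 11 = 10  (slack)
  C5: 34 − 28 = 6  (slack)

Optimal: a = 9, b = 1
Binding: C2, C3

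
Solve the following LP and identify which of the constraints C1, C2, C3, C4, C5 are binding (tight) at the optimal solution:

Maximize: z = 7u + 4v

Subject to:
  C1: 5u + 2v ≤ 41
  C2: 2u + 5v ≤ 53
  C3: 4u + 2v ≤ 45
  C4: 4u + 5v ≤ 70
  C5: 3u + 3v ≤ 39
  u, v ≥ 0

At u = 5, v = 8, compute slack b - a·x for each constraint:
  C1: 41 − 41 = 0  (binding)
  C2: 53 − 50 = 3  (slack)
  C3: 45 − 36 = 9  (slack)
  C4: 70 − 60 = 10  (slack)
  C5: 39 − 39 = 0  (binding)

Optimal: u = 5, v = 8
Binding: C1, C5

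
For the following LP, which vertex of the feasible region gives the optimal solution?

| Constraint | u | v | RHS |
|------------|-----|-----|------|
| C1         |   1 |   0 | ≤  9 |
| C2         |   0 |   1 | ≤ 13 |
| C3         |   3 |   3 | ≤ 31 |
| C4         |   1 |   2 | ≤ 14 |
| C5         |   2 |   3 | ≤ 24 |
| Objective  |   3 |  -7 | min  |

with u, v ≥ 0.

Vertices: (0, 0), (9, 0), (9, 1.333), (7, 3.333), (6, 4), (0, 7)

Evaluate the objective at each vertex of the feasible region:
  z(0, 0) = 0
  z(9, 0) = 27
  z(9, 1.333) = 17.67
  z(7, 3.333) = -2.333
  z(6, 4) = -10
  z(0, 7) = -49  ←
The minimum is at u = 0, v = 7.

(0, 7)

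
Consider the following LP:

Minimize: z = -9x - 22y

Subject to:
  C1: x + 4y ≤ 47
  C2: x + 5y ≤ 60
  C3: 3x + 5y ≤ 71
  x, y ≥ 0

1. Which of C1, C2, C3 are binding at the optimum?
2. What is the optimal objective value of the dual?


1. C1, C3
2. -283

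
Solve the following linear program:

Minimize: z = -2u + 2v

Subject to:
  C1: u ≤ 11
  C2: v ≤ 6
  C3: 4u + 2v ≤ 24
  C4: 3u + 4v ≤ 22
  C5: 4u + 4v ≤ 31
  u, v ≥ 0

Evaluate the objective at each vertex of the feasible region:
  z(0, 0) = 0
  z(6, 0) = -12  ←
  z(5.2, 1.6) = -7.2
  z(0, 5.5) = 11
The minimum is at u = 6, v = 0.

u = 6, v = 0, z = -12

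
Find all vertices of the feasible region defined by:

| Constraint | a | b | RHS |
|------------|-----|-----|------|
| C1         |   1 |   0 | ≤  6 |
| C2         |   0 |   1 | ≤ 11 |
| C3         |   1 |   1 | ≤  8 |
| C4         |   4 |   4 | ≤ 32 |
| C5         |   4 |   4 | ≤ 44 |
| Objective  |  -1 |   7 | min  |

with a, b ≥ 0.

(0, 0), (6, 0), (6, 2), (0, 8)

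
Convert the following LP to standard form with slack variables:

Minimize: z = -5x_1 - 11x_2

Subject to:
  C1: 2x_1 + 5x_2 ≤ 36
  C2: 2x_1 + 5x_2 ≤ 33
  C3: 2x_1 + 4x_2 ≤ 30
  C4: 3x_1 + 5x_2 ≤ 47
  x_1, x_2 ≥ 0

min z = -5x_1 - 11x_2

s.t.
  2x_1 + 5x_2 + s1 = 36
  2x_1 + 5x_2 + s2 = 33
  2x_1 + 4x_2 + s3 = 30
  3x_1 + 5x_2 + s4 = 47
  x_1, x_2, s1, s2, s3, s4 ≥ 0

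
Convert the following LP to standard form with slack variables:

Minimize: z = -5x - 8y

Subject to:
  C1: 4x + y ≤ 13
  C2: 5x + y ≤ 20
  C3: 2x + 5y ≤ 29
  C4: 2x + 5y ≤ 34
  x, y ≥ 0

min z = -5x - 8y

s.t.
  4x + y + s1 = 13
  5x + y + s2 = 20
  2x + 5y + s3 = 29
  2x + 5y + s4 = 34
  x, y, s1, s2, s3, s4 ≥ 0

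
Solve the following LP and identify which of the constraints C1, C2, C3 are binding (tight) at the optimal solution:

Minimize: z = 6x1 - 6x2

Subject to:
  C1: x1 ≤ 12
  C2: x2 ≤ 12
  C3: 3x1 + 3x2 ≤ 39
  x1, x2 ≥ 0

At x1 = 0, x2 = 12, compute slack b - a·x for each constraint:
  C1: 12 − 0 = 12  (slack)
  C2: 12 − 12 = 0  (binding)
  C3: 39 − 36 = 3  (slack)

Optimal: x1 = 0, x2 = 12
Binding: C2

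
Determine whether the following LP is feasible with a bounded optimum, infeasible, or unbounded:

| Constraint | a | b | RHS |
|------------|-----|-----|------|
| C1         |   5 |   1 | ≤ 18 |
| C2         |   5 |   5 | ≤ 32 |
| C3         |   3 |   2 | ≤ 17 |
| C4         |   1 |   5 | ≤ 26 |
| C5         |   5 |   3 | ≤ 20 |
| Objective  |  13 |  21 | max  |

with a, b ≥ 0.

Feasible with a bounded optimal solution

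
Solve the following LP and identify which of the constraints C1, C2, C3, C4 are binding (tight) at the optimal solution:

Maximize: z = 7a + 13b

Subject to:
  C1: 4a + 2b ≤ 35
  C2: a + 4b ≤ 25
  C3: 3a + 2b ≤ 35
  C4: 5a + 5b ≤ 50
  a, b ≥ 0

At a = 5, b = 5, compute slack b - a·x for each constraint:
  C1: 35 − 30 = 5  (slack)
  C2: 25 − 25 = 0  (binding)
  C3: 35 − 25 = 10  (slack)
  C4: 50 − 50 = 0  (binding)

Optimal: a = 5, b = 5
Binding: C2, C4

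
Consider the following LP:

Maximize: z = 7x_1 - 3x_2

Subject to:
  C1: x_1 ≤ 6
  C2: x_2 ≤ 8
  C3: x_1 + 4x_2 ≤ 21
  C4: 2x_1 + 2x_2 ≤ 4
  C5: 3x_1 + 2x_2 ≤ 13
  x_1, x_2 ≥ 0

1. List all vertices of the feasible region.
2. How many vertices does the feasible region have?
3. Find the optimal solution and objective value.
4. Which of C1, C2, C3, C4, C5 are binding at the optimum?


1. (0, 0), (2, 0), (0, 2)
2. 3
3. x_1 = 2, x_2 = 0, z = 14
4. C4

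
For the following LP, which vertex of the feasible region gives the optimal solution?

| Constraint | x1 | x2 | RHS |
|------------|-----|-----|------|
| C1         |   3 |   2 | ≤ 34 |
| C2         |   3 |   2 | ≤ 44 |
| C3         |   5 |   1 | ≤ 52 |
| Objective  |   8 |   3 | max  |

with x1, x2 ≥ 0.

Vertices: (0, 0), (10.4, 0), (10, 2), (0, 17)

Evaluate the objective at each vertex of the feasible region:
  z(0, 0) = 0
  z(10.4, 0) = 83.2
  z(10, 2) = 86  ←
  z(0, 17) = 51
The maximum is at x1 = 10, x2 = 2.

(10, 2)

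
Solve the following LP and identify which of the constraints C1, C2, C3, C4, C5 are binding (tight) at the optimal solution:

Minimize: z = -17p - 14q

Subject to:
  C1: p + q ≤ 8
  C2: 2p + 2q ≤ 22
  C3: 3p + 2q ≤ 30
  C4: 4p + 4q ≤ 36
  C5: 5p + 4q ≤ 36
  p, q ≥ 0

At p = 4, q = 4, compute slack b - a·x for each constraint:
  C1: 8 − 8 = 0  (binding)
  C2: 22 − 16 = 6  (slack)
  C3: 30 − 20 = 10  (slack)
  C4: 36 − 32 = 4  (slack)
  C5: 36 − 36 = 0  (binding)

Optimal: p = 4, q = 4
Binding: C1, C5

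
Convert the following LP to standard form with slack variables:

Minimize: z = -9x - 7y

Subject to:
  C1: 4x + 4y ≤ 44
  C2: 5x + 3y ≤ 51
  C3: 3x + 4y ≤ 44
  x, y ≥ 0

min z = -9x - 7y

s.t.
  4x + 4y + s1 = 44
  5x + 3y + s2 = 51
  3x + 4y + s3 = 44
  x, y, s1, s2, s3 ≥ 0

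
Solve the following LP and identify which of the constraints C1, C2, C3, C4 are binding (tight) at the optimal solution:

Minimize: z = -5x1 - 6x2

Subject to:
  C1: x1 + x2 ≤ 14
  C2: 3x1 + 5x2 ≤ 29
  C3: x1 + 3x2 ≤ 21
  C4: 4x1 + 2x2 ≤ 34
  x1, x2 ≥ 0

At x1 = 8, x2 = 1, compute slack b - a·x for each constraint:
  C1: 14 − 9 = 5  (slack)
  C2: 29 − 29 = 0  (binding)
  C3: 21 − 11 = 10  (slack)
  C4: 34 − 34 = 0  (binding)

Optimal: x1 = 8, x2 = 1
Binding: C2, C4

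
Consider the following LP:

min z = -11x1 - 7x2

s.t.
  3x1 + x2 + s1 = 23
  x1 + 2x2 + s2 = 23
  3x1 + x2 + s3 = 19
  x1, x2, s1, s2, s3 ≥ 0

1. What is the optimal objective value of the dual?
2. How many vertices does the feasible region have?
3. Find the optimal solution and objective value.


1. -103
2. 4
3. x1 = 3, x2 = 10, z = -103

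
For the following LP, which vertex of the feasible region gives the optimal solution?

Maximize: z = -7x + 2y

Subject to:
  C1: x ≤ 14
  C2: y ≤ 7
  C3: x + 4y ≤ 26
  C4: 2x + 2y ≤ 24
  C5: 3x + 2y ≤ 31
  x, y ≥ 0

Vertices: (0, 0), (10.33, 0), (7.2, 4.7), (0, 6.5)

Evaluate the objective at each vertex of the feasible region:
  z(0, 0) = 0
  z(10.33, 0) = -72.33
  z(7.2, 4.7) = -41
  z(0, 6.5) = 13  ←
The maximum is at x = 0, y = 6.5.

(0, 6.5)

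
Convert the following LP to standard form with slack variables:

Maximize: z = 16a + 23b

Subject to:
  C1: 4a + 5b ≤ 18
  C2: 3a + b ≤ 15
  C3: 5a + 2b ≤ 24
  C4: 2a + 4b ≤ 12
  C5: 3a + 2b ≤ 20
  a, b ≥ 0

max z = 16a + 23b

s.t.
  4a + 5b + s1 = 18
  3a + b + s2 = 15
  5a + 2b + s3 = 24
  2a + 4b + s4 = 12
  3a + 2b + s5 = 20
  a, b, s1, s2, s3, s4, s5 ≥ 0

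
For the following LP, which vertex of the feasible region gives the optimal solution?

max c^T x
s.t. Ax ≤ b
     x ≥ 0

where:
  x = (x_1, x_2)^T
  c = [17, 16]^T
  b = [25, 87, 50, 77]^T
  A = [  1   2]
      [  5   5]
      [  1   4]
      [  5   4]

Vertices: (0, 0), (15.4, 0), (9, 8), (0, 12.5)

Evaluate the objective at each vertex of the feasible region:
  z(0, 0) = 0
  z(15.4, 0) = 261.8
  z(9, 8) = 281  ←
  z(0, 12.5) = 200
The maximum is at x_1 = 9, x_2 = 8.

(9, 8)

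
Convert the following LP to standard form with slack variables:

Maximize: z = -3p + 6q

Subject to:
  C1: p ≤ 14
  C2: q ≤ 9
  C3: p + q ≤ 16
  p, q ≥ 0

max z = -3p + 6q

s.t.
  p + s1 = 14
  q + s2 = 9
  p + q + s3 = 16
  p, q, s1, s2, s3 ≥ 0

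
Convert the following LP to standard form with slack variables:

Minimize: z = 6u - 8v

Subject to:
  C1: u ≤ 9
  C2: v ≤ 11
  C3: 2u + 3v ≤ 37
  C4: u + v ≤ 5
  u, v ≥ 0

min z = 6u - 8v

s.t.
  u + s1 = 9
  v + s2 = 11
  2u + 3v + s3 = 37
  u + v + s4 = 5
  u, v, s1, s2, s3, s4 ≥ 0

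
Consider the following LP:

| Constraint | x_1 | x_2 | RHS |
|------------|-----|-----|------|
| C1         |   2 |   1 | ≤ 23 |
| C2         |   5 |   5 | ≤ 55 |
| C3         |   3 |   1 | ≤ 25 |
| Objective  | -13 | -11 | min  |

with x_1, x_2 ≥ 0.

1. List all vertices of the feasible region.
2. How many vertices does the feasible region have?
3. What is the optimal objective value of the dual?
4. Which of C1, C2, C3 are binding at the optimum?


1. (0, 0), (8.333, 0), (7, 4), (0, 11)
2. 4
3. -135
4. C2, C3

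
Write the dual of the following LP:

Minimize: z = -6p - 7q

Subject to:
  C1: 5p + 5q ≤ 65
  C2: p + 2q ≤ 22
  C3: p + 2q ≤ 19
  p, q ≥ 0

Primal min cᵀx s.t. Ax ≤ b, x ≥ 0  →  Dual max −bᵀy s.t. Aᵀy ≥ −c, y ≥ 0.

Maximize: z = -65y1 - 22y2 - 19y3

Subject to:
  5y1 + y2 + y3 ≥ 6
  5y1 + 2y2 + 2y3 ≥ 7
  y1, y2, y3 ≥ 0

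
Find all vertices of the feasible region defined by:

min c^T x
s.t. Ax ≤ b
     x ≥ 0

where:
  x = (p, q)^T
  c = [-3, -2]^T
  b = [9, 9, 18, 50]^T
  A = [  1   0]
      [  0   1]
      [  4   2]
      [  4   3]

(0, 0), (4.5, 0), (0, 9)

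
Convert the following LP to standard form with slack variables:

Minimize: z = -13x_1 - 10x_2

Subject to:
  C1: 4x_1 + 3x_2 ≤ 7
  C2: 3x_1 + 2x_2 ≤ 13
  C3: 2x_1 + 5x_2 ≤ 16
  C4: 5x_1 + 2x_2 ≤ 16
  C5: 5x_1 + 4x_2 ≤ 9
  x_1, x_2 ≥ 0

min z = -13x_1 - 10x_2

s.t.
  4x_1 + 3x_2 + s1 = 7
  3x_1 + 2x_2 + s2 = 13
  2x_1 + 5x_2 + s3 = 16
  5x_1 + 2x_2 + s4 = 16
  5x_1 + 4x_2 + s5 = 9
  x_1, x_2, s1, s2, s3, s4, s5 ≥ 0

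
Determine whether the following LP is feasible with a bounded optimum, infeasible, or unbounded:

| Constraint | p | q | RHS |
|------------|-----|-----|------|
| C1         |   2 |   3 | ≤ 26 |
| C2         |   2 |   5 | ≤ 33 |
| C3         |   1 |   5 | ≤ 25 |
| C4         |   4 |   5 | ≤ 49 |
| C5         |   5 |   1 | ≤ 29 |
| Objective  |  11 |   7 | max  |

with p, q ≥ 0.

Feasible with a bounded optimal solution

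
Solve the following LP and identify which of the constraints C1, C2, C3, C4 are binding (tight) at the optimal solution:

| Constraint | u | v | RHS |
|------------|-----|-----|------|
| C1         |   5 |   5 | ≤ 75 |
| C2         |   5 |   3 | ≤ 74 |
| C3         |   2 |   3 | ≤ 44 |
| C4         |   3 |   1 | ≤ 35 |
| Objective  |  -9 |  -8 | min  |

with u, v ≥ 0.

At u = 10, v = 5, compute slack b - a·x for each constraint:
  C1: 75 − 75 = 0  (binding)
  C2: 74 − 65 = 9  (slack)
  C3: 44 − 35 = 9  (slack)
  C4: 35 − 35 = 0  (binding)

Optimal: u = 10, v = 5
Binding: C1, C4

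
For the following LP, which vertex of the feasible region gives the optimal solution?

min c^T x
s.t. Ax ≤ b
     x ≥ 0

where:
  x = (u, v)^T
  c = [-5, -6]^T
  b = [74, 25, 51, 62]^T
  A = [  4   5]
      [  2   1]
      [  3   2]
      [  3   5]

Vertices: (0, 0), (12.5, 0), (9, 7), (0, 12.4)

Evaluate the objective at each vertex of the feasible region:
  z(0, 0) = 0
  z(12.5, 0) = -62.5
  z(9, 7) = -87  ←
  z(0, 12.4) = -74.4
The minimum is at u = 9, v = 7.

(9, 7)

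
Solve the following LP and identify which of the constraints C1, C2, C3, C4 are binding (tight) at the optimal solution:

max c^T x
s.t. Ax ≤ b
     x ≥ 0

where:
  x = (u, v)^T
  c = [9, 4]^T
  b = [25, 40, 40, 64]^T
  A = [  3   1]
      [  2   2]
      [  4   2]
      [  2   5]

At u = 5, v = 10, compute slack b - a·x for each constraint:
  C1: 25 − 25 = 0  (binding)
  C2: 40 − 30 = 10  (slack)
  C3: 40 − 40 = 0  (binding)
  C4: 64 − 60 = 4  (slack)

Optimal: u = 5, v = 10
Binding: C1, C3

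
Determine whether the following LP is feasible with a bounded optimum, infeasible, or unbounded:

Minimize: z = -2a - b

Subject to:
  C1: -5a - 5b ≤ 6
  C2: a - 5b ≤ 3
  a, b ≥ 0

Unbounded (objective can decrease without bound)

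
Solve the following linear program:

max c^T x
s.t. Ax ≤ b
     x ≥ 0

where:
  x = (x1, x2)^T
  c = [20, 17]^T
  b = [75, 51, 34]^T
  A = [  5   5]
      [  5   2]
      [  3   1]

Evaluate the objective at each vertex of the feasible region:
  z(0, 0) = 0
  z(10.2, 0) = 204
  z(7, 8) = 276  ←
  z(0, 15) = 255
The maximum is at x1 = 7, x2 = 8.

x1 = 7, x2 = 8, z = 276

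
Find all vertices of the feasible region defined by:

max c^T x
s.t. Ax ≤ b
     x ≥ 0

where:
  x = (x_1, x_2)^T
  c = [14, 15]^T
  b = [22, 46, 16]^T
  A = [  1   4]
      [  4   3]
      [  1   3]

(0, 0), (11.5, 0), (10, 2), (0, 5.333)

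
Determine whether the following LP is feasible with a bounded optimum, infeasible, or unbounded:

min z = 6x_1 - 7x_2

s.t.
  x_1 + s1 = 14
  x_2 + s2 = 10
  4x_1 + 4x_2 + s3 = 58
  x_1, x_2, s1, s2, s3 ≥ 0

Feasible with a bounded optimal solution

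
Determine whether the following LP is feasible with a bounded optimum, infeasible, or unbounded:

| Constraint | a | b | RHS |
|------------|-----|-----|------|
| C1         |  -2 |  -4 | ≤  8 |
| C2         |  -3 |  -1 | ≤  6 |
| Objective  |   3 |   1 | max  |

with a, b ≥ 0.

Unbounded (objective can increase without bound)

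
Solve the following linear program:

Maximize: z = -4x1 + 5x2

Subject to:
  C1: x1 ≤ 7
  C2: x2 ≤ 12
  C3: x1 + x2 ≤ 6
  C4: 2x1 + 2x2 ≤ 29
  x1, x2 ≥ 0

Evaluate the objective at each vertex of the feasible region:
  z(0, 0) = 0
  z(6, 0) = -24
  z(0, 6) = 30  ←
The maximum is at x1 = 0, x2 = 6.

x1 = 0, x2 = 6, z = 30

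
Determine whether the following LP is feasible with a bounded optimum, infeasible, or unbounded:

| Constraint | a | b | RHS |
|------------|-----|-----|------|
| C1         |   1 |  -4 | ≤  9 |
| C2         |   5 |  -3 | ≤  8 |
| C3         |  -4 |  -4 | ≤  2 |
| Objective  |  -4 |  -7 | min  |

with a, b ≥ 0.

Unbounded (objective can decrease without bound)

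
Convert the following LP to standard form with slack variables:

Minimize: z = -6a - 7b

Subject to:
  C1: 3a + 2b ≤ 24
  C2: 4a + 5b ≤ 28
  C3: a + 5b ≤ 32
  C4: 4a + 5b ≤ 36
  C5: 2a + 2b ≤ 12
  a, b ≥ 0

min z = -6a - 7b

s.t.
  3a + 2b + s1 = 24
  4a + 5b + s2 = 28
  a + 5b + s3 = 32
  4a + 5b + s4 = 36
  2a + 2b + s5 = 12
  a, b, s1, s2, s3, s4, s5 ≥ 0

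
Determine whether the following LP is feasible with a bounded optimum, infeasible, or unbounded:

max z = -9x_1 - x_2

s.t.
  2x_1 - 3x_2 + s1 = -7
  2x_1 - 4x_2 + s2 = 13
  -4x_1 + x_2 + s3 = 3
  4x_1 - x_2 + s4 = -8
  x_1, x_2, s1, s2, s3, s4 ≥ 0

Infeasible (no feasible solution exists)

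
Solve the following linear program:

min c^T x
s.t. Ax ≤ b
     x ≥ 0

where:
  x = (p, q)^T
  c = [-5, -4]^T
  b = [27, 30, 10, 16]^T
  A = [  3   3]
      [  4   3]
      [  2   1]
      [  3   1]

Evaluate the objective at each vertex of the feasible region:
  z(0, 0) = 0
  z(5, 0) = -25
  z(1, 8) = -37  ←
  z(0, 9) = -36
The minimum is at p = 1, q = 8.

p = 1, q = 8, z = -37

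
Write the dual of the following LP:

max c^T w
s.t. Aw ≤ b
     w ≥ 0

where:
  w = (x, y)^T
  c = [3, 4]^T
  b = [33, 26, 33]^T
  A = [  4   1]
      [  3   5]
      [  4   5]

Primal max cᵀx s.t. Ax ≤ b, x ≥ 0  →  Dual min bᵀy s.t. Aᵀy ≥ c, y ≥ 0.

Minimize: z = 33y1 + 26y2 + 33y3

Subject to:
  4y1 + 3y2 + 4y3 ≥ 3
  y1 + 5y2 + 5y3 ≥ 4
  y1, y2, y3 ≥ 0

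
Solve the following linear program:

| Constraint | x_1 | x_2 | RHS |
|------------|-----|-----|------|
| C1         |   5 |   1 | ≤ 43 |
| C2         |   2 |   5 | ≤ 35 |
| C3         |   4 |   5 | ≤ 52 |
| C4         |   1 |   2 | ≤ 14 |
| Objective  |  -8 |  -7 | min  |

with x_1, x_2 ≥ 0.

Evaluate the objective at each vertex of the feasible region:
  z(0, 0) = 0
  z(8.6, 0) = -68.8
  z(8, 3) = -85  ←
  z(0, 7) = -49
The minimum is at x_1 = 8, x_2 = 3.

x_1 = 8, x_2 = 3, z = -85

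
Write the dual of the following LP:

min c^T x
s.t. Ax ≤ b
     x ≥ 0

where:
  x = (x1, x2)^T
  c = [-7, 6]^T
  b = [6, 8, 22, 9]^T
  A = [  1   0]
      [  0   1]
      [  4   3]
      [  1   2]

Primal min cᵀx s.t. Ax ≤ b, x ≥ 0  →  Dual max −bᵀy s.t. Aᵀy ≥ −c, y ≥ 0.

Maximize: z = -6y1 - 8y2 - 22y3 - 9y4

Subject to:
  y1 + 4y3 + y4 ≥ 7
  y2 + 3y3 + 2y4 ≥ -6
  y1, y2, y3, y4 ≥ 0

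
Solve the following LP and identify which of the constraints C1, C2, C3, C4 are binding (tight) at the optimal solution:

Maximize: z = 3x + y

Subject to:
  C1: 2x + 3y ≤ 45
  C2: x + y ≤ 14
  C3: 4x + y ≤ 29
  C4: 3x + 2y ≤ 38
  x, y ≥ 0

At x = 5, y = 9, compute slack b - a·x for each constraint:
  C1: 45 − 37 = 8  (slack)
  C2: 14 − 14 = 0  (binding)
  C3: 29 − 29 = 0  (binding)
  C4: 38 − 33 = 5  (slack)

Optimal: x = 5, y = 9
Binding: C2, C3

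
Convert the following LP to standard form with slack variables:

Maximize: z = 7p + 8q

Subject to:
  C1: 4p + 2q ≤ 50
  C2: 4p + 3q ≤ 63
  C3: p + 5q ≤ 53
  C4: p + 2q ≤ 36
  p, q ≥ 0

max z = 7p + 8q

s.t.
  4p + 2q + s1 = 50
  4p + 3q + s2 = 63
  p + 5q + s3 = 53
  p + 2q + s4 = 36
  p, q, s1, s2, s3, s4 ≥ 0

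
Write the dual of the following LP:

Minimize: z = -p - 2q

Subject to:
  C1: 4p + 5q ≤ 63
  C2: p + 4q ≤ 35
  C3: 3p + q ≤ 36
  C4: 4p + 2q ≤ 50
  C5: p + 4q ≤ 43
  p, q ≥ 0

Primal min cᵀx s.t. Ax ≤ b, x ≥ 0  →  Dual max −bᵀy s.t. Aᵀy ≥ −c, y ≥ 0.

Maximize: z = -63y1 - 35y2 - 36y3 - 50y4 - 43y5

Subject to:
  4y1 + y2 + 3y3 + 4y4 + y5 ≥ 1
  5y1 + 4y2 + y3 + 2y4 + 4y5 ≥ 2
  y1, y2, y3, y4, y5 ≥ 0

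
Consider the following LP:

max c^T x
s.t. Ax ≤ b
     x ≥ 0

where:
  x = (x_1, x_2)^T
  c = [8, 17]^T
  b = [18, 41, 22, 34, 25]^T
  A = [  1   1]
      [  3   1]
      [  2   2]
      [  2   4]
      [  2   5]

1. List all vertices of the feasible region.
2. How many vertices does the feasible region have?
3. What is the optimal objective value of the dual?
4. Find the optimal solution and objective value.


1. (0, 0), (11, 0), (10, 1), (0, 5)
2. 4
3. 97
4. x_1 = 10, x_2 = 1, z = 97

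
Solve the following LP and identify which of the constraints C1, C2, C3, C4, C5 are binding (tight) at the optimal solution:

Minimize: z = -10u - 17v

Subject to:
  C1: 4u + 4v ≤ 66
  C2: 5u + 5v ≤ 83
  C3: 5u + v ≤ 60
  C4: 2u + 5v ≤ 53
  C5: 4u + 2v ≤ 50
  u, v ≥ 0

At u = 9, v = 7, compute slack b - a·x for each constraint:
  C1: 66 − 64 = 2  (slack)
  C2: 83 − 80 = 3  (slack)
  C3: 60 − 52 = 8  (slack)
  C4: 53 − 53 = 0  (binding)
  C5: 50 − 50 = 0  (binding)

Optimal: u = 9, v = 7
Binding: C4, C5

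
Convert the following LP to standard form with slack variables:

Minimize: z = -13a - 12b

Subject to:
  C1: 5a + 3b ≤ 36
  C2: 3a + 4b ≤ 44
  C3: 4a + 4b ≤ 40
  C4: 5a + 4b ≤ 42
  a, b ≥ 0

min z = -13a - 12b

s.t.
  5a + 3b + s1 = 36
  3a + 4b + s2 = 44
  4a + 4b + s3 = 40
  5a + 4b + s4 = 42
  a, b, s1, s2, s3, s4 ≥ 0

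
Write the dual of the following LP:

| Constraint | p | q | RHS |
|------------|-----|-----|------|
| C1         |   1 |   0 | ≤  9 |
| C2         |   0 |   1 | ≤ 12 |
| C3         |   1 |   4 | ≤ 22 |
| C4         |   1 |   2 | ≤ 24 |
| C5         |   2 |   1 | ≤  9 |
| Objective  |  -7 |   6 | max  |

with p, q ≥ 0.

Primal max cᵀx s.t. Ax ≤ b, x ≥ 0  →  Dual min bᵀy s.t. Aᵀy ≥ c, y ≥ 0.

Minimize: z = 9y1 + 12y2 + 22y3 + 24y4 + 9y5

Subject to:
  y1 + y3 + y4 + 2y5 ≥ -7
  y2 + 4y3 + 2y4 + y5 ≥ 6
  y1, y2, y3, y4, y5 ≥ 0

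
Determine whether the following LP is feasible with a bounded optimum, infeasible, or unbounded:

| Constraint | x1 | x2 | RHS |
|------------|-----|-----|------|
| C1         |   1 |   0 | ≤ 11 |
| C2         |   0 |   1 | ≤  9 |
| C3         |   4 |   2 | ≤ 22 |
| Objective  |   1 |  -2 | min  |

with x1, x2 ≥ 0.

Feasible with a bounded optimal solution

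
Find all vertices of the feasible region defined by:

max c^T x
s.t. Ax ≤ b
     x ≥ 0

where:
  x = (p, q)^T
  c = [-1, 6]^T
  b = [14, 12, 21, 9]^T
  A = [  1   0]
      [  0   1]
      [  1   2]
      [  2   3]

(0, 0), (4.5, 0), (0, 3)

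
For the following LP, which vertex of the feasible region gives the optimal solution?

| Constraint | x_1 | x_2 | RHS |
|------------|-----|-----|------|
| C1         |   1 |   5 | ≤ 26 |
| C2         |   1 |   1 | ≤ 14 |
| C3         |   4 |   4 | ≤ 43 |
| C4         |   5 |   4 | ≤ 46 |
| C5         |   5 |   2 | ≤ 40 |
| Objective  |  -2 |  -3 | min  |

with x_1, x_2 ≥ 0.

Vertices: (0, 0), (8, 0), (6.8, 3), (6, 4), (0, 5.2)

Evaluate the objective at each vertex of the feasible region:
  z(0, 0) = 0
  z(8, 0) = -16
  z(6.8, 3) = -22.6
  z(6, 4) = -24  ←
  z(0, 5.2) = -15.6
The minimum is at x_1 = 6, x_2 = 4.

(6, 4)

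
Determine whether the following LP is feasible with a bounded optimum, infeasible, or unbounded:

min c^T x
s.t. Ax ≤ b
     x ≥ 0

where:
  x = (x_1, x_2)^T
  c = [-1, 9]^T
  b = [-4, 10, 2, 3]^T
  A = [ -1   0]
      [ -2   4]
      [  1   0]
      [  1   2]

Infeasible (no feasible solution exists)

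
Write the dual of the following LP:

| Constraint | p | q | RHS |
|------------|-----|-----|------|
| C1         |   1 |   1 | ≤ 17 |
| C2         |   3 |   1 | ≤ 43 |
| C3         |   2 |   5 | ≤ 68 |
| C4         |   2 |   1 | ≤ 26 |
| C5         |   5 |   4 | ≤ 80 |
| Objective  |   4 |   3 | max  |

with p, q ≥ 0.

Primal max cᵀx s.t. Ax ≤ b, x ≥ 0  →  Dual min bᵀy s.t. Aᵀy ≥ c, y ≥ 0.

Minimize: z = 17y1 + 43y2 + 68y3 + 26y4 + 80y5

Subject to:
  y1 + 3y2 + 2y3 + 2y4 + 5y5 ≥ 4
  y1 + y2 + 5y3 + y4 + 4y5 ≥ 3
  y1, y2, y3, y4, y5 ≥ 0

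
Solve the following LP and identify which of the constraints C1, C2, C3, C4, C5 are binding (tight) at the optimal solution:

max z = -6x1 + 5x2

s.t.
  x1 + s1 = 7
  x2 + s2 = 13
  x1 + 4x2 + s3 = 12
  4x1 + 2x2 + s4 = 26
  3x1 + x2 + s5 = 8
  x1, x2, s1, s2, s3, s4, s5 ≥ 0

At x1 = 0, x2 = 3, compute slack b - a·x for each constraint:
  C1: 7 − 0 = 7  (slack)
  C2: 13 − 3 = 10  (slack)
  C3: 12 − 12 = 0  (binding)
  C4: 26 − 6 = 20  (slack)
  C5: 8 − 3 = 5  (slack)

Optimal: x1 = 0, x2 = 3
Binding: C3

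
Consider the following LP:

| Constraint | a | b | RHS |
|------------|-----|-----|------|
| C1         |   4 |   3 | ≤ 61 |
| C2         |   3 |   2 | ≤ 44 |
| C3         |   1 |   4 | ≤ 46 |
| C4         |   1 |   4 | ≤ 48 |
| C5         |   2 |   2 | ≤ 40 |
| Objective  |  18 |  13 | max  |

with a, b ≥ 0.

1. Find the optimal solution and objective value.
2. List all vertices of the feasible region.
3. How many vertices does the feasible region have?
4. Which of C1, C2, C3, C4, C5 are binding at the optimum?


1. a = 10, b = 7, z = 271
2. (0, 0), (14.67, 0), (10, 7), (8.154, 9.462), (0, 11.5)
3. 5
4. C1, C2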